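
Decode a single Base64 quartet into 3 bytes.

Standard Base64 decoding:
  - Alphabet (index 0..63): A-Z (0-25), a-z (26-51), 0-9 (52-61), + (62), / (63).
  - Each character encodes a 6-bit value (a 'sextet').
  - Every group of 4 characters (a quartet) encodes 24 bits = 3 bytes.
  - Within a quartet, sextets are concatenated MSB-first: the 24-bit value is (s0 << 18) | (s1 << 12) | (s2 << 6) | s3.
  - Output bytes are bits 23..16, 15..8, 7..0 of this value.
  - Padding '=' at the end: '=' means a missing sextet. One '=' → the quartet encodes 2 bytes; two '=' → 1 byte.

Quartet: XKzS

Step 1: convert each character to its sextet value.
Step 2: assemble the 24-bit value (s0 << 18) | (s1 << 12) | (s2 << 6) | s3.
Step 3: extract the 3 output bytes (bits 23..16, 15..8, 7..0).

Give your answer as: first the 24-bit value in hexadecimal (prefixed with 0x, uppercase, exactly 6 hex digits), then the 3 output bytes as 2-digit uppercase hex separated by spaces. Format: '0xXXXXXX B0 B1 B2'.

Sextets: X=23, K=10, z=51, S=18
24-bit: (23<<18) | (10<<12) | (51<<6) | 18
      = 0x5C0000 | 0x00A000 | 0x000CC0 | 0x000012
      = 0x5CACD2
Bytes: (v>>16)&0xFF=5C, (v>>8)&0xFF=AC, v&0xFF=D2

Answer: 0x5CACD2 5C AC D2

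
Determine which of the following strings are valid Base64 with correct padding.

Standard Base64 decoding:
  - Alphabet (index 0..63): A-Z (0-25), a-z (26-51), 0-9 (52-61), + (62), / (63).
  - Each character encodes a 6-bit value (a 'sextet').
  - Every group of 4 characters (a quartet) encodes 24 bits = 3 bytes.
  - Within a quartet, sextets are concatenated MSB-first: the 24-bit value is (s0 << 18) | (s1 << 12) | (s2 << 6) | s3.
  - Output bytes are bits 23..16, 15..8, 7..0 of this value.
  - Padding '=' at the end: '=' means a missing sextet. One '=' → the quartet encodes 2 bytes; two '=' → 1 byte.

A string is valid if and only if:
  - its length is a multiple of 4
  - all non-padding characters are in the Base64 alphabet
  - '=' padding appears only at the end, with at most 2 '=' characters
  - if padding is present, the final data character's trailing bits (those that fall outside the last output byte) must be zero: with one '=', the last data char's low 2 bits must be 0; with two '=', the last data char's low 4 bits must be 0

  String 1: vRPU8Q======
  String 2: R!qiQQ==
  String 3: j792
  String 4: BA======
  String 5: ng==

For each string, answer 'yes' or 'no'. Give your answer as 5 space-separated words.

String 1: 'vRPU8Q======' → invalid (6 pad chars (max 2))
String 2: 'R!qiQQ==' → invalid (bad char(s): ['!'])
String 3: 'j792' → valid
String 4: 'BA======' → invalid (6 pad chars (max 2))
String 5: 'ng==' → valid

Answer: no no yes no yes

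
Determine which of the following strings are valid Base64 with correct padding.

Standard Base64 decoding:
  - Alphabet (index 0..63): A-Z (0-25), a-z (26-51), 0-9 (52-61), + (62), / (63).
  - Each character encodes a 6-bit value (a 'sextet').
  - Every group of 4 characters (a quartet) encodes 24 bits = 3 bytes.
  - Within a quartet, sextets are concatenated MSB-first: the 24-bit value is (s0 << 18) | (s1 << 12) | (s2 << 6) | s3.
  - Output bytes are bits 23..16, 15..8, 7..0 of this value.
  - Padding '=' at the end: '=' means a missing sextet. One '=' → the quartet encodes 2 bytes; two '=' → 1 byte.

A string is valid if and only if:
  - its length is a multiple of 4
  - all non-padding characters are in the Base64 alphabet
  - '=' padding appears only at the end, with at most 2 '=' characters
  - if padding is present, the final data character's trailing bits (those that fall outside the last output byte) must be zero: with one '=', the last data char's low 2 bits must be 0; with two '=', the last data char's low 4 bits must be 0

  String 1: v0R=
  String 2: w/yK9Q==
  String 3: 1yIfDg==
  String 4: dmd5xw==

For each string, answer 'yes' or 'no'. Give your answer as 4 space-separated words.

String 1: 'v0R=' → invalid (bad trailing bits)
String 2: 'w/yK9Q==' → valid
String 3: '1yIfDg==' → valid
String 4: 'dmd5xw==' → valid

Answer: no yes yes yes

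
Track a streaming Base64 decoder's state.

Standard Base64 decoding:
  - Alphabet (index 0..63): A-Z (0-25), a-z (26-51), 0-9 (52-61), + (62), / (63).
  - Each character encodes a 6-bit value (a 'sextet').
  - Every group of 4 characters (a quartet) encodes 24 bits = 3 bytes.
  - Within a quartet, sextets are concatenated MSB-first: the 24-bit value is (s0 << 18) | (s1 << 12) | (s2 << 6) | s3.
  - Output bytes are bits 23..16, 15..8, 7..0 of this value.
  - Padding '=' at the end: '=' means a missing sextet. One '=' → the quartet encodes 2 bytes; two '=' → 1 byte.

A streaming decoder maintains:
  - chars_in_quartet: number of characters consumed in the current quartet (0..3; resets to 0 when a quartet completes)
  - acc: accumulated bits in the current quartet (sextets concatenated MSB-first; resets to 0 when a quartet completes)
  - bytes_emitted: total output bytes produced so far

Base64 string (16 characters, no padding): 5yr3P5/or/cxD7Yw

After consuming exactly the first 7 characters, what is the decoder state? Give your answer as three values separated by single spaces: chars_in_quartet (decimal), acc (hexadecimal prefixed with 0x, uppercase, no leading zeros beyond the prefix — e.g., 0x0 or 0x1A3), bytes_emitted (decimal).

Answer: 3 0xFE7F 3

Derivation:
After char 0 ('5'=57): chars_in_quartet=1 acc=0x39 bytes_emitted=0
After char 1 ('y'=50): chars_in_quartet=2 acc=0xE72 bytes_emitted=0
After char 2 ('r'=43): chars_in_quartet=3 acc=0x39CAB bytes_emitted=0
After char 3 ('3'=55): chars_in_quartet=4 acc=0xE72AF7 -> emit E7 2A F7, reset; bytes_emitted=3
After char 4 ('P'=15): chars_in_quartet=1 acc=0xF bytes_emitted=3
After char 5 ('5'=57): chars_in_quartet=2 acc=0x3F9 bytes_emitted=3
After char 6 ('/'=63): chars_in_quartet=3 acc=0xFE7F bytes_emitted=3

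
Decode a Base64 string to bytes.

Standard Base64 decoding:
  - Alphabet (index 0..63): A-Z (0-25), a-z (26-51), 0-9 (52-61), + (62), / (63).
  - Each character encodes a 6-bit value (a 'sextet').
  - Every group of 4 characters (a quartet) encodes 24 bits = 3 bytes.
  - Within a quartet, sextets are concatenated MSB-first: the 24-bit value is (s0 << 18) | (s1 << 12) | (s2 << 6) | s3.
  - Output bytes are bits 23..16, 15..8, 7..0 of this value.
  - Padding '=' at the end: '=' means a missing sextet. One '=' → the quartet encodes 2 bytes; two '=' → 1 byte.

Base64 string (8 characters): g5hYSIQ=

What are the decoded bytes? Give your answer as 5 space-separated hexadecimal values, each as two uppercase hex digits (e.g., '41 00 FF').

Answer: 83 98 58 48 84

Derivation:
After char 0 ('g'=32): chars_in_quartet=1 acc=0x20 bytes_emitted=0
After char 1 ('5'=57): chars_in_quartet=2 acc=0x839 bytes_emitted=0
After char 2 ('h'=33): chars_in_quartet=3 acc=0x20E61 bytes_emitted=0
After char 3 ('Y'=24): chars_in_quartet=4 acc=0x839858 -> emit 83 98 58, reset; bytes_emitted=3
After char 4 ('S'=18): chars_in_quartet=1 acc=0x12 bytes_emitted=3
After char 5 ('I'=8): chars_in_quartet=2 acc=0x488 bytes_emitted=3
After char 6 ('Q'=16): chars_in_quartet=3 acc=0x12210 bytes_emitted=3
Padding '=': partial quartet acc=0x12210 -> emit 48 84; bytes_emitted=5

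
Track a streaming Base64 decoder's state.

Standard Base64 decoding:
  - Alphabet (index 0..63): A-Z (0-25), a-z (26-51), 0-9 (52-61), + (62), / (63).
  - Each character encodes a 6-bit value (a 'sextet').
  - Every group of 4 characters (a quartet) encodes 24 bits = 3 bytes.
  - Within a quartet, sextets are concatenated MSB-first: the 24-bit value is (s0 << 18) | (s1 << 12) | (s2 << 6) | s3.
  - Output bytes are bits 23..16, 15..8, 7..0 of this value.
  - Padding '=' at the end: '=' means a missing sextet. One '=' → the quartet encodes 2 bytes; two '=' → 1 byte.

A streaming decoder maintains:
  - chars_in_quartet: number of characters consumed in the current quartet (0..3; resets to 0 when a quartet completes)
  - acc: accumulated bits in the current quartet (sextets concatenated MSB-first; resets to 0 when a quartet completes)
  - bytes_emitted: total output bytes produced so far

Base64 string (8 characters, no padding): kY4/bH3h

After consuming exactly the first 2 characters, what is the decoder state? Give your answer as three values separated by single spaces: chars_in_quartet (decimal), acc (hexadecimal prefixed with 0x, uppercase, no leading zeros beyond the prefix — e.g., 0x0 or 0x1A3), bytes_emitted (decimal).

Answer: 2 0x918 0

Derivation:
After char 0 ('k'=36): chars_in_quartet=1 acc=0x24 bytes_emitted=0
After char 1 ('Y'=24): chars_in_quartet=2 acc=0x918 bytes_emitted=0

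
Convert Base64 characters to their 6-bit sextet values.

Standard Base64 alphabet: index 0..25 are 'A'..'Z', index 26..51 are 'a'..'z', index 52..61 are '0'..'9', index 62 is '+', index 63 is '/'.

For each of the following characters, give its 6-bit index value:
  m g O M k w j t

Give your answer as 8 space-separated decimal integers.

Answer: 38 32 14 12 36 48 35 45

Derivation:
'm': a..z range, 26 + ord('m') − ord('a') = 38
'g': a..z range, 26 + ord('g') − ord('a') = 32
'O': A..Z range, ord('O') − ord('A') = 14
'M': A..Z range, ord('M') − ord('A') = 12
'k': a..z range, 26 + ord('k') − ord('a') = 36
'w': a..z range, 26 + ord('w') − ord('a') = 48
'j': a..z range, 26 + ord('j') − ord('a') = 35
't': a..z range, 26 + ord('t') − ord('a') = 45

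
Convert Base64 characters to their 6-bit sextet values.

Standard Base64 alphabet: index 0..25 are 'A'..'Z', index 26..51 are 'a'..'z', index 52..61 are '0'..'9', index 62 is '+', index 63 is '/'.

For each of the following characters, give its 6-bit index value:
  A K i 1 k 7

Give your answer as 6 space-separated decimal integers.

Answer: 0 10 34 53 36 59

Derivation:
'A': A..Z range, ord('A') − ord('A') = 0
'K': A..Z range, ord('K') − ord('A') = 10
'i': a..z range, 26 + ord('i') − ord('a') = 34
'1': 0..9 range, 52 + ord('1') − ord('0') = 53
'k': a..z range, 26 + ord('k') − ord('a') = 36
'7': 0..9 range, 52 + ord('7') − ord('0') = 59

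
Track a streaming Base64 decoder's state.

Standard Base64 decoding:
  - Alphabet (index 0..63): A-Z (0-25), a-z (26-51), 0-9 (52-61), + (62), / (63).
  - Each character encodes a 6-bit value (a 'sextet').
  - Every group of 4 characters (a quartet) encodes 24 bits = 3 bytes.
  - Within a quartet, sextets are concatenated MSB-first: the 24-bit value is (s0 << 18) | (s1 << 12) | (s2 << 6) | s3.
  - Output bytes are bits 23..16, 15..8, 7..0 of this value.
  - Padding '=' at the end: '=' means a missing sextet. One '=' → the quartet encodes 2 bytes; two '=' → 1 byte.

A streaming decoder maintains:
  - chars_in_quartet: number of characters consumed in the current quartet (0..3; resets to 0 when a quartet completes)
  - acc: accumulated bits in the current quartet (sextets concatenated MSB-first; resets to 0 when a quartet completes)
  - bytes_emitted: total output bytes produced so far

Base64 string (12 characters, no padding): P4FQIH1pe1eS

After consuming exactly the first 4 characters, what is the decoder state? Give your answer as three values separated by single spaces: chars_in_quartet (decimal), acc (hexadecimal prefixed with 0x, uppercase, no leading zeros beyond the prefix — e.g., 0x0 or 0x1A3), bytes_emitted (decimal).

After char 0 ('P'=15): chars_in_quartet=1 acc=0xF bytes_emitted=0
After char 1 ('4'=56): chars_in_quartet=2 acc=0x3F8 bytes_emitted=0
After char 2 ('F'=5): chars_in_quartet=3 acc=0xFE05 bytes_emitted=0
After char 3 ('Q'=16): chars_in_quartet=4 acc=0x3F8150 -> emit 3F 81 50, reset; bytes_emitted=3

Answer: 0 0x0 3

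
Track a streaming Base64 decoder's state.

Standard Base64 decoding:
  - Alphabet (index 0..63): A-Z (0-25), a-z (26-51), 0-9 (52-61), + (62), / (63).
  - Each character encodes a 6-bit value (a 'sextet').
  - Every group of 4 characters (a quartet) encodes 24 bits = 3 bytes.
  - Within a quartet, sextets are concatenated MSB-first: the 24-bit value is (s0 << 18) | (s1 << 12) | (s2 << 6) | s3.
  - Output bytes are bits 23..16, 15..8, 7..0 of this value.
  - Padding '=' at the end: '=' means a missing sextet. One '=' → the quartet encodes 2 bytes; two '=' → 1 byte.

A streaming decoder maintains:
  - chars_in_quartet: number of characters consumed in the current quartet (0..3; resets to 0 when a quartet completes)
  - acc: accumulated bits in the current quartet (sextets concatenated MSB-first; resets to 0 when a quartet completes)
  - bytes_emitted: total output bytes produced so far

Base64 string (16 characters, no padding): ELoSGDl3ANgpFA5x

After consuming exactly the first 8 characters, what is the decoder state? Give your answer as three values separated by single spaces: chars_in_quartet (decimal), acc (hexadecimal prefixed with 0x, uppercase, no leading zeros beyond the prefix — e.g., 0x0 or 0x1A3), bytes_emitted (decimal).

Answer: 0 0x0 6

Derivation:
After char 0 ('E'=4): chars_in_quartet=1 acc=0x4 bytes_emitted=0
After char 1 ('L'=11): chars_in_quartet=2 acc=0x10B bytes_emitted=0
After char 2 ('o'=40): chars_in_quartet=3 acc=0x42E8 bytes_emitted=0
After char 3 ('S'=18): chars_in_quartet=4 acc=0x10BA12 -> emit 10 BA 12, reset; bytes_emitted=3
After char 4 ('G'=6): chars_in_quartet=1 acc=0x6 bytes_emitted=3
After char 5 ('D'=3): chars_in_quartet=2 acc=0x183 bytes_emitted=3
After char 6 ('l'=37): chars_in_quartet=3 acc=0x60E5 bytes_emitted=3
After char 7 ('3'=55): chars_in_quartet=4 acc=0x183977 -> emit 18 39 77, reset; bytes_emitted=6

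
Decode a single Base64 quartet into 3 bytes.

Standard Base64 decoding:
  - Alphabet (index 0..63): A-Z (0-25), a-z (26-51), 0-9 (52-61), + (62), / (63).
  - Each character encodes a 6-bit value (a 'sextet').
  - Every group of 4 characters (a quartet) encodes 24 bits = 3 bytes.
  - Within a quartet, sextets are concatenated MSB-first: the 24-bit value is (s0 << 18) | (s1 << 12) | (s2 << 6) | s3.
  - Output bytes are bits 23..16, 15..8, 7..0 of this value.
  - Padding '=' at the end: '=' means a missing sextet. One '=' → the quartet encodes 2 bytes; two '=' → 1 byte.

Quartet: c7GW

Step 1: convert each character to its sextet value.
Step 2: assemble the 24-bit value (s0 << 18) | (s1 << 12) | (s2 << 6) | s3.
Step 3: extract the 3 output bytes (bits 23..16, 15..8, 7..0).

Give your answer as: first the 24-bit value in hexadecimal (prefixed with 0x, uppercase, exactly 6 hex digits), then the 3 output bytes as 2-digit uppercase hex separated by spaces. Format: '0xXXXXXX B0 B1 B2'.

Answer: 0x73B196 73 B1 96

Derivation:
Sextets: c=28, 7=59, G=6, W=22
24-bit: (28<<18) | (59<<12) | (6<<6) | 22
      = 0x700000 | 0x03B000 | 0x000180 | 0x000016
      = 0x73B196
Bytes: (v>>16)&0xFF=73, (v>>8)&0xFF=B1, v&0xFF=96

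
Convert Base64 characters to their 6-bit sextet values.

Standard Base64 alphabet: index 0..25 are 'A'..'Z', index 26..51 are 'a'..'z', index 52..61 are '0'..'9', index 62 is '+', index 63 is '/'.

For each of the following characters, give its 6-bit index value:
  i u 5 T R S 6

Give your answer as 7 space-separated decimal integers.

'i': a..z range, 26 + ord('i') − ord('a') = 34
'u': a..z range, 26 + ord('u') − ord('a') = 46
'5': 0..9 range, 52 + ord('5') − ord('0') = 57
'T': A..Z range, ord('T') − ord('A') = 19
'R': A..Z range, ord('R') − ord('A') = 17
'S': A..Z range, ord('S') − ord('A') = 18
'6': 0..9 range, 52 + ord('6') − ord('0') = 58

Answer: 34 46 57 19 17 18 58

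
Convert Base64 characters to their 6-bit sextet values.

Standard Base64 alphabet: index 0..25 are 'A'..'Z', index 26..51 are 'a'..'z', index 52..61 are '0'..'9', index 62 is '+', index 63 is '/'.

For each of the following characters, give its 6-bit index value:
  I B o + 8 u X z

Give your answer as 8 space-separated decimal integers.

'I': A..Z range, ord('I') − ord('A') = 8
'B': A..Z range, ord('B') − ord('A') = 1
'o': a..z range, 26 + ord('o') − ord('a') = 40
'+': index 62
'8': 0..9 range, 52 + ord('8') − ord('0') = 60
'u': a..z range, 26 + ord('u') − ord('a') = 46
'X': A..Z range, ord('X') − ord('A') = 23
'z': a..z range, 26 + ord('z') − ord('a') = 51

Answer: 8 1 40 62 60 46 23 51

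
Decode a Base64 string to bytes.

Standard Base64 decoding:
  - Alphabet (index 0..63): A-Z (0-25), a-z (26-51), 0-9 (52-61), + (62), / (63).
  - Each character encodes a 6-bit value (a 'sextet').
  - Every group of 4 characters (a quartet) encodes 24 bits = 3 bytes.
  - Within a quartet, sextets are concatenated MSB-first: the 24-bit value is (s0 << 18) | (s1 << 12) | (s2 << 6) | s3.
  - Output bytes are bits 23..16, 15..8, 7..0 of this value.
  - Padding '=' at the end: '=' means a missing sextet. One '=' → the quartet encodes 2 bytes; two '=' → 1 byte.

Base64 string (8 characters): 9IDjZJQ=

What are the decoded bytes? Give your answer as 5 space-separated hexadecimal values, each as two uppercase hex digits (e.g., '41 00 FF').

Answer: F4 80 E3 64 94

Derivation:
After char 0 ('9'=61): chars_in_quartet=1 acc=0x3D bytes_emitted=0
After char 1 ('I'=8): chars_in_quartet=2 acc=0xF48 bytes_emitted=0
After char 2 ('D'=3): chars_in_quartet=3 acc=0x3D203 bytes_emitted=0
After char 3 ('j'=35): chars_in_quartet=4 acc=0xF480E3 -> emit F4 80 E3, reset; bytes_emitted=3
After char 4 ('Z'=25): chars_in_quartet=1 acc=0x19 bytes_emitted=3
After char 5 ('J'=9): chars_in_quartet=2 acc=0x649 bytes_emitted=3
After char 6 ('Q'=16): chars_in_quartet=3 acc=0x19250 bytes_emitted=3
Padding '=': partial quartet acc=0x19250 -> emit 64 94; bytes_emitted=5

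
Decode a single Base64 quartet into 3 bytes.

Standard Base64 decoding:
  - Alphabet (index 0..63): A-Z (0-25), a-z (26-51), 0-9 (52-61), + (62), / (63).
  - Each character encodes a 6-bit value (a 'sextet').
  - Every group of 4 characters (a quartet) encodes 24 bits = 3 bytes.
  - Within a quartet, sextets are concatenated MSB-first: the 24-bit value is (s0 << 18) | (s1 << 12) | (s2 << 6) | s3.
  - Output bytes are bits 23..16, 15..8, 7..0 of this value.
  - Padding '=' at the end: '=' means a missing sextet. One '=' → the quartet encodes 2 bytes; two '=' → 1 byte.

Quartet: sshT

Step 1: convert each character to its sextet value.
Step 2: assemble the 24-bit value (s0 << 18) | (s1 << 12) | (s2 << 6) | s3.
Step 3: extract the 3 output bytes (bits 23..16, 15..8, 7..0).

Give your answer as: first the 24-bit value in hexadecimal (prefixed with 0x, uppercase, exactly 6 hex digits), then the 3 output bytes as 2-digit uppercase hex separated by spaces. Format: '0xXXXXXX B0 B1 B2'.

Sextets: s=44, s=44, h=33, T=19
24-bit: (44<<18) | (44<<12) | (33<<6) | 19
      = 0xB00000 | 0x02C000 | 0x000840 | 0x000013
      = 0xB2C853
Bytes: (v>>16)&0xFF=B2, (v>>8)&0xFF=C8, v&0xFF=53

Answer: 0xB2C853 B2 C8 53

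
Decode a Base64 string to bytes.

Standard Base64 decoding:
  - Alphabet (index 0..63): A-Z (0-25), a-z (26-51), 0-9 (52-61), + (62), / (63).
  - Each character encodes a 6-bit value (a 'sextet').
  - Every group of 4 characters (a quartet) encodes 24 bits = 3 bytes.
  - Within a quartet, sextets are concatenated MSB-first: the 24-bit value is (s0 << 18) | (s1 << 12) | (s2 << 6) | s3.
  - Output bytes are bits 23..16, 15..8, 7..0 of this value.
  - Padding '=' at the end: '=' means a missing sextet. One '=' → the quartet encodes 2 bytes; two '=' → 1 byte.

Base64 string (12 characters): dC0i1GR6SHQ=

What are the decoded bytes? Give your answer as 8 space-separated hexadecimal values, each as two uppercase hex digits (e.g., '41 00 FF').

Answer: 74 2D 22 D4 64 7A 48 74

Derivation:
After char 0 ('d'=29): chars_in_quartet=1 acc=0x1D bytes_emitted=0
After char 1 ('C'=2): chars_in_quartet=2 acc=0x742 bytes_emitted=0
After char 2 ('0'=52): chars_in_quartet=3 acc=0x1D0B4 bytes_emitted=0
After char 3 ('i'=34): chars_in_quartet=4 acc=0x742D22 -> emit 74 2D 22, reset; bytes_emitted=3
After char 4 ('1'=53): chars_in_quartet=1 acc=0x35 bytes_emitted=3
After char 5 ('G'=6): chars_in_quartet=2 acc=0xD46 bytes_emitted=3
After char 6 ('R'=17): chars_in_quartet=3 acc=0x35191 bytes_emitted=3
After char 7 ('6'=58): chars_in_quartet=4 acc=0xD4647A -> emit D4 64 7A, reset; bytes_emitted=6
After char 8 ('S'=18): chars_in_quartet=1 acc=0x12 bytes_emitted=6
After char 9 ('H'=7): chars_in_quartet=2 acc=0x487 bytes_emitted=6
After char 10 ('Q'=16): chars_in_quartet=3 acc=0x121D0 bytes_emitted=6
Padding '=': partial quartet acc=0x121D0 -> emit 48 74; bytes_emitted=8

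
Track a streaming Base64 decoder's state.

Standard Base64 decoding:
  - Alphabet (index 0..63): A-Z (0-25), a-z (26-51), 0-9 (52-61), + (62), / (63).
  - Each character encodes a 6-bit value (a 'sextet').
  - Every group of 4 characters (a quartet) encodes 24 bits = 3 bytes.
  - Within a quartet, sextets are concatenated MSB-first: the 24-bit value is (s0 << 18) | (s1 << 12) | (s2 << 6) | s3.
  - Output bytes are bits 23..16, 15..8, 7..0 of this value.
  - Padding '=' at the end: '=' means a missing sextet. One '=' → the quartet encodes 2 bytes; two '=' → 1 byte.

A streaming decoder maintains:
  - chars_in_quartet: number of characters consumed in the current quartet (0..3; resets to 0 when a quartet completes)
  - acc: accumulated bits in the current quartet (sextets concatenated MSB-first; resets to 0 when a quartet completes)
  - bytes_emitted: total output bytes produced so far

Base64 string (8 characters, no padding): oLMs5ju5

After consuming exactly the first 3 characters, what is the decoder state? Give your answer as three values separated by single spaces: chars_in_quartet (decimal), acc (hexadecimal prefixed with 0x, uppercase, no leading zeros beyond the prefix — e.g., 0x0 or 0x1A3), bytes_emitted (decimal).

Answer: 3 0x282CC 0

Derivation:
After char 0 ('o'=40): chars_in_quartet=1 acc=0x28 bytes_emitted=0
After char 1 ('L'=11): chars_in_quartet=2 acc=0xA0B bytes_emitted=0
After char 2 ('M'=12): chars_in_quartet=3 acc=0x282CC bytes_emitted=0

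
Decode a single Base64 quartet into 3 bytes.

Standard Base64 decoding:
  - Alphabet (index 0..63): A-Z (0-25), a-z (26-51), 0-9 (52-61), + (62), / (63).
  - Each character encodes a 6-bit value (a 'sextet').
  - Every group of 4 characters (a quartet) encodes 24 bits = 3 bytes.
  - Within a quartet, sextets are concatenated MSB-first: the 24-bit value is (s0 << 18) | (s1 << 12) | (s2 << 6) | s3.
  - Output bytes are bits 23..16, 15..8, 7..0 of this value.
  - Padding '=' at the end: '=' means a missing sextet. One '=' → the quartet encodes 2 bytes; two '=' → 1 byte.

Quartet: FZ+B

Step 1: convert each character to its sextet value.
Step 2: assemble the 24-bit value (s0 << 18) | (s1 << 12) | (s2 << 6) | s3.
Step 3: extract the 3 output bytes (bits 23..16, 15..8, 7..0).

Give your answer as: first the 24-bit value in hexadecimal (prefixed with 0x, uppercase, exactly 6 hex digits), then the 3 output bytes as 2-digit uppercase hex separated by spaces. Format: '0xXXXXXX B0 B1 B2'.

Answer: 0x159F81 15 9F 81

Derivation:
Sextets: F=5, Z=25, +=62, B=1
24-bit: (5<<18) | (25<<12) | (62<<6) | 1
      = 0x140000 | 0x019000 | 0x000F80 | 0x000001
      = 0x159F81
Bytes: (v>>16)&0xFF=15, (v>>8)&0xFF=9F, v&0xFF=81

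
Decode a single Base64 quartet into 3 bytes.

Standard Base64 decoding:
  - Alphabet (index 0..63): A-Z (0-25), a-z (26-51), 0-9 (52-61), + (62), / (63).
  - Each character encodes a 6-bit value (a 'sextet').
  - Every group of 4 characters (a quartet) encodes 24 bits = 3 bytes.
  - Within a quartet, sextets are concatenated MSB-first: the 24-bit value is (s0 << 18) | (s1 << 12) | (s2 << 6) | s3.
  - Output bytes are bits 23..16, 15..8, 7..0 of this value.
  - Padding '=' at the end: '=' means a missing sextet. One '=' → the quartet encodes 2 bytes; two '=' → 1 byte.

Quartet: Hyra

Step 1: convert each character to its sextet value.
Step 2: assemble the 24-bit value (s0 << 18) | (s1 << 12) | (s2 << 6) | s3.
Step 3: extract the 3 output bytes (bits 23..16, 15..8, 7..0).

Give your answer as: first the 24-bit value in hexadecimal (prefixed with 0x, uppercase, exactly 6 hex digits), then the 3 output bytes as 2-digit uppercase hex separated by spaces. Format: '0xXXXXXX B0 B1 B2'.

Answer: 0x1F2ADA 1F 2A DA

Derivation:
Sextets: H=7, y=50, r=43, a=26
24-bit: (7<<18) | (50<<12) | (43<<6) | 26
      = 0x1C0000 | 0x032000 | 0x000AC0 | 0x00001A
      = 0x1F2ADA
Bytes: (v>>16)&0xFF=1F, (v>>8)&0xFF=2A, v&0xFF=DA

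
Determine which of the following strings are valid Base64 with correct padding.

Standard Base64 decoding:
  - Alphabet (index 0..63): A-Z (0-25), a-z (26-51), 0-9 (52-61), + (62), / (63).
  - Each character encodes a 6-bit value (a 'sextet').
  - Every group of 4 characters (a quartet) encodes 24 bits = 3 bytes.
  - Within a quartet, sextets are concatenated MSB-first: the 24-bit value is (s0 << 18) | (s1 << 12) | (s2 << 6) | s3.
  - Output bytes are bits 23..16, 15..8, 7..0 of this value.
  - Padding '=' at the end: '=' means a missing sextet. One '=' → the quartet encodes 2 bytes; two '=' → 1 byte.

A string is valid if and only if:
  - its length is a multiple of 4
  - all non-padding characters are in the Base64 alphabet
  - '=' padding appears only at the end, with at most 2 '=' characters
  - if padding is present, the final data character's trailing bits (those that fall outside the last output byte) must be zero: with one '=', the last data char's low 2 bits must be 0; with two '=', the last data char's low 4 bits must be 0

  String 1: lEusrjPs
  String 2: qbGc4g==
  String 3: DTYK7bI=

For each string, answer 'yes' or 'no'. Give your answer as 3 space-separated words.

String 1: 'lEusrjPs' → valid
String 2: 'qbGc4g==' → valid
String 3: 'DTYK7bI=' → valid

Answer: yes yes yes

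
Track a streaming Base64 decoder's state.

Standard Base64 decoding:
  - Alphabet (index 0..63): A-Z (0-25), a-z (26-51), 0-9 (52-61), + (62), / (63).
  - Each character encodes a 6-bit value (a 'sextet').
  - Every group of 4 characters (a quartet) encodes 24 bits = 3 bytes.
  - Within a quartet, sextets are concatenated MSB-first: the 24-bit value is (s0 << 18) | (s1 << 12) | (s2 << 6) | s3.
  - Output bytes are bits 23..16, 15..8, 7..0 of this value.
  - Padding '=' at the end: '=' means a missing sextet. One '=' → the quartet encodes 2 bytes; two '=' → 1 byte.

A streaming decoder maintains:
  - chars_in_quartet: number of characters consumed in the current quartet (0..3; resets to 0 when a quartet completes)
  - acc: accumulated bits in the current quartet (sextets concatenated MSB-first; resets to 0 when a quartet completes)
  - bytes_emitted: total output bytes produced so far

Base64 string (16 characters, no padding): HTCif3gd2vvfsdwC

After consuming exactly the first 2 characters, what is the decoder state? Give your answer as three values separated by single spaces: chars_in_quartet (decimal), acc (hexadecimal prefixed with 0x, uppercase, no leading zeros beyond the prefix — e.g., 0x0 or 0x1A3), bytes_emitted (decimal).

After char 0 ('H'=7): chars_in_quartet=1 acc=0x7 bytes_emitted=0
After char 1 ('T'=19): chars_in_quartet=2 acc=0x1D3 bytes_emitted=0

Answer: 2 0x1D3 0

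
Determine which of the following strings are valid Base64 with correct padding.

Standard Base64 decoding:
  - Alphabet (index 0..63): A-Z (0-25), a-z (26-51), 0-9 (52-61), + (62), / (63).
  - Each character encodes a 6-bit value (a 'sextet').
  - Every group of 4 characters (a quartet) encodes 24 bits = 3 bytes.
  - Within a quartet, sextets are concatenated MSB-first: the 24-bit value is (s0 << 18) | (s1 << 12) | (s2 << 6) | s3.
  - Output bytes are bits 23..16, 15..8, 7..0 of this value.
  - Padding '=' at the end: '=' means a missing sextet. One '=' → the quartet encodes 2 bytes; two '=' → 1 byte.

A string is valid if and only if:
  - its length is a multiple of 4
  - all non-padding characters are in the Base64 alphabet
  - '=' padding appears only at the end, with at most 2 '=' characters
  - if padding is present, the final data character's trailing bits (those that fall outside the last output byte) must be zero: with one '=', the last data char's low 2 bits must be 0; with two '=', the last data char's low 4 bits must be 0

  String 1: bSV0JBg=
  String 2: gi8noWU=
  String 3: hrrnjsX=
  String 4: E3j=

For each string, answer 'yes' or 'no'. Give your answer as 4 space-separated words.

Answer: yes yes no no

Derivation:
String 1: 'bSV0JBg=' → valid
String 2: 'gi8noWU=' → valid
String 3: 'hrrnjsX=' → invalid (bad trailing bits)
String 4: 'E3j=' → invalid (bad trailing bits)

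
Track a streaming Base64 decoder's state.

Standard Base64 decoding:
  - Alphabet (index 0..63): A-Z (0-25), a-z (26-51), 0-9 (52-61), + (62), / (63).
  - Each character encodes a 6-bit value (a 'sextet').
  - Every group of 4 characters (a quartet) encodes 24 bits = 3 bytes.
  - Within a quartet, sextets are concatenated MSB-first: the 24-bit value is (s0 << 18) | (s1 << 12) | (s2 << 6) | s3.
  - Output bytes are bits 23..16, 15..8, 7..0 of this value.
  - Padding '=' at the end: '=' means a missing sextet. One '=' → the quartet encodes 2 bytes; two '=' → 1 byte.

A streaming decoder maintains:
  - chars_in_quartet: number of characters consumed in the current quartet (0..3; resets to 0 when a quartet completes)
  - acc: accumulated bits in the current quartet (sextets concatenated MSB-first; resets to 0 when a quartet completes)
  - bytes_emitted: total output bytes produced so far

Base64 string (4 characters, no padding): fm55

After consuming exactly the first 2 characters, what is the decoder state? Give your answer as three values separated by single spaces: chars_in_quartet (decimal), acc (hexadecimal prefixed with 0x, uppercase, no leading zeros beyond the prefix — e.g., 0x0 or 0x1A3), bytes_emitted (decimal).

Answer: 2 0x7E6 0

Derivation:
After char 0 ('f'=31): chars_in_quartet=1 acc=0x1F bytes_emitted=0
After char 1 ('m'=38): chars_in_quartet=2 acc=0x7E6 bytes_emitted=0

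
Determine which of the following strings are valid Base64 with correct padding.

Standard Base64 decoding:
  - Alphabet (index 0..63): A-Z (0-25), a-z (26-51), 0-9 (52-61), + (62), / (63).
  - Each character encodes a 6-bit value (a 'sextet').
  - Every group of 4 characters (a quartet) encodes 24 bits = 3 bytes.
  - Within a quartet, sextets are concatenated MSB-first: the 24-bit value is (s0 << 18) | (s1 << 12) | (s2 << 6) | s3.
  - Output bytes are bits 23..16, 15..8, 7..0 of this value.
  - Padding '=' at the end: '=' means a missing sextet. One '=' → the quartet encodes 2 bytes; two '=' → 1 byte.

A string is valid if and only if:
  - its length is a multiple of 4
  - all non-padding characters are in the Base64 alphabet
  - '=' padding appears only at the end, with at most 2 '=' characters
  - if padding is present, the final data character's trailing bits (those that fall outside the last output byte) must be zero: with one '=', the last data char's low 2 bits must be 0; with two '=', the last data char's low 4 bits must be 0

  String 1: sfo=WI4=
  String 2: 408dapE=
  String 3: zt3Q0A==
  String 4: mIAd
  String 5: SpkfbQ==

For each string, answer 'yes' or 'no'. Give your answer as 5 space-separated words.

Answer: no yes yes yes yes

Derivation:
String 1: 'sfo=WI4=' → invalid (bad char(s): ['=']; '=' in middle)
String 2: '408dapE=' → valid
String 3: 'zt3Q0A==' → valid
String 4: 'mIAd' → valid
String 5: 'SpkfbQ==' → valid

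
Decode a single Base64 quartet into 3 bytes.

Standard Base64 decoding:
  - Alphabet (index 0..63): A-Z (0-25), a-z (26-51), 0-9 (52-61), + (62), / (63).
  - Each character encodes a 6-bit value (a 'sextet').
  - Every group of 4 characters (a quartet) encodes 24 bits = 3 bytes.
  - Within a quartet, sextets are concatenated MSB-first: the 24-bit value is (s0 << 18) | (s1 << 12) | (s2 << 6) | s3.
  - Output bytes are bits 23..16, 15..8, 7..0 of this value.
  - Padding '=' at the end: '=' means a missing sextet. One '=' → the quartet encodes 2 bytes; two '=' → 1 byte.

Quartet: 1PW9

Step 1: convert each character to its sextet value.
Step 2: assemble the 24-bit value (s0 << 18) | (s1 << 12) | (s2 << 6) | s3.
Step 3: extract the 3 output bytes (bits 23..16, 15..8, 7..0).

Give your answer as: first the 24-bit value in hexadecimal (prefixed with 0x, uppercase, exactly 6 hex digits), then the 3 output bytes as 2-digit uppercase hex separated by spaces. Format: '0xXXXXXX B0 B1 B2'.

Sextets: 1=53, P=15, W=22, 9=61
24-bit: (53<<18) | (15<<12) | (22<<6) | 61
      = 0xD40000 | 0x00F000 | 0x000580 | 0x00003D
      = 0xD4F5BD
Bytes: (v>>16)&0xFF=D4, (v>>8)&0xFF=F5, v&0xFF=BD

Answer: 0xD4F5BD D4 F5 BD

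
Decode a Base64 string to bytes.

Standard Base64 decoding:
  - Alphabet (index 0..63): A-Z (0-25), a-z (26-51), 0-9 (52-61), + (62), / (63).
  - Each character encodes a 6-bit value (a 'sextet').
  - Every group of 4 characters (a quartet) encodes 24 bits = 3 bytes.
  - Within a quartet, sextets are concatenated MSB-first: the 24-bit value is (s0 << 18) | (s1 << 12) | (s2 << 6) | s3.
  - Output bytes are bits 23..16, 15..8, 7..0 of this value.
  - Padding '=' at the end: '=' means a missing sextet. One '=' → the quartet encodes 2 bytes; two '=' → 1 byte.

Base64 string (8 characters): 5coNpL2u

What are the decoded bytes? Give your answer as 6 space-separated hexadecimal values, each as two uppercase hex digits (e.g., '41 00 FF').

Answer: E5 CA 0D A4 BD AE

Derivation:
After char 0 ('5'=57): chars_in_quartet=1 acc=0x39 bytes_emitted=0
After char 1 ('c'=28): chars_in_quartet=2 acc=0xE5C bytes_emitted=0
After char 2 ('o'=40): chars_in_quartet=3 acc=0x39728 bytes_emitted=0
After char 3 ('N'=13): chars_in_quartet=4 acc=0xE5CA0D -> emit E5 CA 0D, reset; bytes_emitted=3
After char 4 ('p'=41): chars_in_quartet=1 acc=0x29 bytes_emitted=3
After char 5 ('L'=11): chars_in_quartet=2 acc=0xA4B bytes_emitted=3
After char 6 ('2'=54): chars_in_quartet=3 acc=0x292F6 bytes_emitted=3
After char 7 ('u'=46): chars_in_quartet=4 acc=0xA4BDAE -> emit A4 BD AE, reset; bytes_emitted=6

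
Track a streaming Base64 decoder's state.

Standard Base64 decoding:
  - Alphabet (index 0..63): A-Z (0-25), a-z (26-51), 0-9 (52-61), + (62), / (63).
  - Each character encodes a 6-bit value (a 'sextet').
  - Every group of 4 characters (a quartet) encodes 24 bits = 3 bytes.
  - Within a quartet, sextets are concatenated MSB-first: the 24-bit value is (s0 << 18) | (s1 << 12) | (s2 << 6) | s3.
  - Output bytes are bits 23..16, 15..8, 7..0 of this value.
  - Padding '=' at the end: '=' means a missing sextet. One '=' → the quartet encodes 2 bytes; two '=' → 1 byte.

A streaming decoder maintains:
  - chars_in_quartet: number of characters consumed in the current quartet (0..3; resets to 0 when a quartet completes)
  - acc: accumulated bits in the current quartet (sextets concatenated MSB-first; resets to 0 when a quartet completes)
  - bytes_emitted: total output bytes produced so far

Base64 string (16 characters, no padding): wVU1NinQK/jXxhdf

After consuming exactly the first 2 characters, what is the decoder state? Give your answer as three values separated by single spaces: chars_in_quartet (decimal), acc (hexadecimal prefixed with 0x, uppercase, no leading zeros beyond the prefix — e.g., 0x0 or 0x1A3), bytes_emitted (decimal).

Answer: 2 0xC15 0

Derivation:
After char 0 ('w'=48): chars_in_quartet=1 acc=0x30 bytes_emitted=0
After char 1 ('V'=21): chars_in_quartet=2 acc=0xC15 bytes_emitted=0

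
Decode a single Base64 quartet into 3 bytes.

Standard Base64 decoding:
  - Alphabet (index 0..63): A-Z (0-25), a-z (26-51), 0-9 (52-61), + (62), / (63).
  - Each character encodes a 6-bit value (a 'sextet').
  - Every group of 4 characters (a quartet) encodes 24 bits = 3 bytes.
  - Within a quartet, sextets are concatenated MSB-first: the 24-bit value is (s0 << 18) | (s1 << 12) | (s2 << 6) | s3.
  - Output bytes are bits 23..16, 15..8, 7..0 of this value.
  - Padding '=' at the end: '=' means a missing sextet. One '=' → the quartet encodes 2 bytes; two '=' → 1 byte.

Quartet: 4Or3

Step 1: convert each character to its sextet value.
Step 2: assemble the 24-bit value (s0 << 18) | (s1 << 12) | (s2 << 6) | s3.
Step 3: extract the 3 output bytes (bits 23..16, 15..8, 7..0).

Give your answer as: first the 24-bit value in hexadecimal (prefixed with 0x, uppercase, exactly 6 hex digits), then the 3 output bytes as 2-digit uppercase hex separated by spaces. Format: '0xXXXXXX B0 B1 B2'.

Answer: 0xE0EAF7 E0 EA F7

Derivation:
Sextets: 4=56, O=14, r=43, 3=55
24-bit: (56<<18) | (14<<12) | (43<<6) | 55
      = 0xE00000 | 0x00E000 | 0x000AC0 | 0x000037
      = 0xE0EAF7
Bytes: (v>>16)&0xFF=E0, (v>>8)&0xFF=EA, v&0xFF=F7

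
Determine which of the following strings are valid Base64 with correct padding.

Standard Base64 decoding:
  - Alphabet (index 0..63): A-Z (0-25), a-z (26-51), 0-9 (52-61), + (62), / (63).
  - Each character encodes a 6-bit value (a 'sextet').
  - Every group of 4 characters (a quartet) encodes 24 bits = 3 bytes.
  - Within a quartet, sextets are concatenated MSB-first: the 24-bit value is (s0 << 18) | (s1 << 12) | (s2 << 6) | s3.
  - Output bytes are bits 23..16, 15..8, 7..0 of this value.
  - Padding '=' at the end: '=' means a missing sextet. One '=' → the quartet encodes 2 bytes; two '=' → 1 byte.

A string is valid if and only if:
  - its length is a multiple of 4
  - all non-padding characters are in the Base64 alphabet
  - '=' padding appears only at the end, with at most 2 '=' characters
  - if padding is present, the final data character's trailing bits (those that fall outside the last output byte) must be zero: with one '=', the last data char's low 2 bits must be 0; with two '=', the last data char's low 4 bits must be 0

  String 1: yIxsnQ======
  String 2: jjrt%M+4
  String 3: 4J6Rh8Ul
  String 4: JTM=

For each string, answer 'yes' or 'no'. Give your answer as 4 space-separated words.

Answer: no no yes yes

Derivation:
String 1: 'yIxsnQ======' → invalid (6 pad chars (max 2))
String 2: 'jjrt%M+4' → invalid (bad char(s): ['%'])
String 3: '4J6Rh8Ul' → valid
String 4: 'JTM=' → valid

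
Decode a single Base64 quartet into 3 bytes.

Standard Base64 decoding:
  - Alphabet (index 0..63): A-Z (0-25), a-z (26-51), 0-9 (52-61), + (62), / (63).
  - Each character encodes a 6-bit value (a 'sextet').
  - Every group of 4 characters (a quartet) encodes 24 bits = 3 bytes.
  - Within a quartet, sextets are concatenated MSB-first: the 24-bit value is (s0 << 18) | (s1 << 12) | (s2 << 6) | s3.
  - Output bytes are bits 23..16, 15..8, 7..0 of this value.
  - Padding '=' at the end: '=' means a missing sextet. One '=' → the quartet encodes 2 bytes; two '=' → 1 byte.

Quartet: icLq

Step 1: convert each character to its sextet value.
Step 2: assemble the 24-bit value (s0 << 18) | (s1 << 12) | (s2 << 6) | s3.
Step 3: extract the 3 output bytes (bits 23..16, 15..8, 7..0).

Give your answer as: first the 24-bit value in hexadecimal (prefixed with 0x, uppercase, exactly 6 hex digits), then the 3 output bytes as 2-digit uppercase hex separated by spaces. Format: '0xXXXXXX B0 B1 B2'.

Answer: 0x89C2EA 89 C2 EA

Derivation:
Sextets: i=34, c=28, L=11, q=42
24-bit: (34<<18) | (28<<12) | (11<<6) | 42
      = 0x880000 | 0x01C000 | 0x0002C0 | 0x00002A
      = 0x89C2EA
Bytes: (v>>16)&0xFF=89, (v>>8)&0xFF=C2, v&0xFF=EA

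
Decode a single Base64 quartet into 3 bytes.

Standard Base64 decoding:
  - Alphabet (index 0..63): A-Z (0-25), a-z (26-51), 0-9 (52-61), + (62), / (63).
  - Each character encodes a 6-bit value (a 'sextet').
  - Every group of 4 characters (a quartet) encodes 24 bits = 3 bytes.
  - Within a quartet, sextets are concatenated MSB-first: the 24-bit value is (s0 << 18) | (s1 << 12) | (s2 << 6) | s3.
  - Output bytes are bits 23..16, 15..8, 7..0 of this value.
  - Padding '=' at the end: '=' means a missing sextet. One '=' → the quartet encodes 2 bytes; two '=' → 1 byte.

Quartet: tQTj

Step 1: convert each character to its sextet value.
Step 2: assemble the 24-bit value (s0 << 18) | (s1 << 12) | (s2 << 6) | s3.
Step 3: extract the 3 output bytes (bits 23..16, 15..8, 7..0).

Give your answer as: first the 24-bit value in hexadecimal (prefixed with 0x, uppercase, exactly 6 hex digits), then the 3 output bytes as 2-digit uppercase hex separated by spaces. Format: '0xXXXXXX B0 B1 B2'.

Sextets: t=45, Q=16, T=19, j=35
24-bit: (45<<18) | (16<<12) | (19<<6) | 35
      = 0xB40000 | 0x010000 | 0x0004C0 | 0x000023
      = 0xB504E3
Bytes: (v>>16)&0xFF=B5, (v>>8)&0xFF=04, v&0xFF=E3

Answer: 0xB504E3 B5 04 E3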